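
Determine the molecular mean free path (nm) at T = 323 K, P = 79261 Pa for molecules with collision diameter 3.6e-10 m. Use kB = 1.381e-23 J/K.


Mean free path: lambda = kB*T / (sqrt(2) * pi * d^2 * P)
lambda = 1.381e-23 * 323 / (sqrt(2) * pi * (3.6e-10)^2 * 79261)
lambda = 9.77388e-08 m
lambda = 97.74 nm

97.74


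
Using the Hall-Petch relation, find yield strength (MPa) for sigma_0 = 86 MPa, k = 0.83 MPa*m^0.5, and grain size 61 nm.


d = 61 nm = 6.1e-08 m
sqrt(d) = 0.0002469818
Hall-Petch contribution = k / sqrt(d) = 0.83 / 0.0002469818 = 3360.6 MPa
sigma = sigma_0 + k/sqrt(d) = 86 + 3360.6 = 3446.6 MPa

3446.6


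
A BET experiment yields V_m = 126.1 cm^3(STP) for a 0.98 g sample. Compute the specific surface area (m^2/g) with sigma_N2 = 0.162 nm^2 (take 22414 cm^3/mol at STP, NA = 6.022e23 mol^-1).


Number of moles in monolayer = V_m / 22414 = 126.1 / 22414 = 0.00562595
Number of molecules = moles * NA = 0.00562595 * 6.022e23
SA = molecules * sigma / mass
SA = (126.1 / 22414) * 6.022e23 * 0.162e-18 / 0.98
SA = 560.0 m^2/g

560.0


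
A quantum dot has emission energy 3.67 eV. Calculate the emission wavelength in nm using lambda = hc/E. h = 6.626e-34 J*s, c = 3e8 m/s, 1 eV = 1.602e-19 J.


Convert energy: E = 3.67 eV = 3.67 * 1.602e-19 = 5.87934e-19 J
lambda = h*c / E = 6.626e-34 * 3e8 / 5.87934e-19
lambda = 3.38099e-07 m = 338.1 nm

338.1


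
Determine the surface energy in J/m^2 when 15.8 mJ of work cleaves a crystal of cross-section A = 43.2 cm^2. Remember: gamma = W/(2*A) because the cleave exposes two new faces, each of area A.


Convert: A = 43.2 cm^2 = 0.00432 m^2, W = 15.8 mJ = 0.0158 J
Cleaving exposes two faces of area A, so total new surface = 2*A and gamma = W / (2*A)
gamma = 0.0158 / (2 * 0.00432)
gamma = 1.829 J/m^2

1.829


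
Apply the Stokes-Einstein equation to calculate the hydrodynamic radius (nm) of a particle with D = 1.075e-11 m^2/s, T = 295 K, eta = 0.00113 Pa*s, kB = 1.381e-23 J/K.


Stokes-Einstein: R = kB*T / (6*pi*eta*D)
R = 1.381e-23 * 295 / (6 * pi * 0.00113 * 1.075e-11)
R = 1.77921e-08 m = 17.79 nm

17.79


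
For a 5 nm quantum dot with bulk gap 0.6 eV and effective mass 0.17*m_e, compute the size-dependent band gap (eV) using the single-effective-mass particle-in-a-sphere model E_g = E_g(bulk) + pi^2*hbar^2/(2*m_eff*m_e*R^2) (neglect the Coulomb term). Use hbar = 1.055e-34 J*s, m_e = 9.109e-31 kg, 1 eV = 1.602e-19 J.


Radius R = 5/2 nm = 2.5e-09 m
Confinement energy dE = pi^2 * hbar^2 / (2 * m_eff * m_e * R^2)
dE = pi^2 * (1.055e-34)^2 / (2 * 0.17 * 9.109e-31 * (2.5e-09)^2) J, divided by 1.602e-19 J/eV
dE = 0.3543 eV
Total band gap = E_g(bulk) + dE = 0.6 + 0.3543 = 0.9543 eV

0.9543


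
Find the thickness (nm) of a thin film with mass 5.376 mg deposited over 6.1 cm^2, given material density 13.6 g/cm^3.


Convert: m = 5.376 mg = 5.3760e-06 kg, A = 6.1 cm^2 = 6.1000e-04 m^2, rho = 13.6 g/cm^3 = 13600 kg/m^3
t = m / (A * rho)
t = 5.3760e-06 / (6.1000e-04 * 13600)
t = 6.4802e-07 m = 648.0 nm

648.0


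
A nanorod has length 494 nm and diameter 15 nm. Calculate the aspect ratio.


Aspect ratio AR = length / diameter
AR = 494 / 15
AR = 32.93

32.93


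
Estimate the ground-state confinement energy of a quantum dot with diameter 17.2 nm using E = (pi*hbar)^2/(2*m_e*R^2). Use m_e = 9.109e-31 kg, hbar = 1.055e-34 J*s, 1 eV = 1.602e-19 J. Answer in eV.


Radius R = 17.2/2 = 8.6 nm = 8.6e-09 m
E = (pi * 1.055e-34)^2 / (2 * 9.109e-31 * (8.6e-09)^2)
E(J) = 8.15281e-22
E = E(J) / 1.602e-19 = 0.0051 eV

0.0051


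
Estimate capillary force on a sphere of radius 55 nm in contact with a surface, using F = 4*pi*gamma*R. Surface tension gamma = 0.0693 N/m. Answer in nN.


Convert radius: R = 55 nm = 5.5e-08 m
F = 4 * pi * gamma * R
F = 4 * pi * 0.0693 * 5.5e-08
F = 4.78967e-08 N = 47.8967 nN

47.8967


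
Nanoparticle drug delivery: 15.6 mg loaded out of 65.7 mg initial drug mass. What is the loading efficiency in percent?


Drug loading efficiency = (drug loaded / drug initial) * 100
DLE = 15.6 / 65.7 * 100
DLE = 0.2374 * 100
DLE = 23.74%

23.74


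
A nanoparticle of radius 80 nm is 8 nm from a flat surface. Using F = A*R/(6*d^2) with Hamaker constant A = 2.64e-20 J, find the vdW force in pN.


Convert to SI: R = 80 nm = 8e-08 m, d = 8 nm = 8e-09 m
F = A * R / (6 * d^2)
F = 2.64e-20 * 8e-08 / (6 * (8e-09)^2)
F = 5.5e-12 N = 5.5 pN

5.5


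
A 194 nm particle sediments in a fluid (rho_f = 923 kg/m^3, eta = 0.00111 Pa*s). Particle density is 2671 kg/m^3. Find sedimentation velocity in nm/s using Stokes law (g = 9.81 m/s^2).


Radius R = 194/2 nm = 9.7e-08 m
Density difference = 2671 - 923 = 1748 kg/m^3
v = 2 * R^2 * (rho_p - rho_f) * g / (9 * eta)
v = 2 * (9.7e-08)^2 * 1748 * 9.81 / (9 * 0.00111)
v = 3.23012e-08 m/s = 32.3012 nm/s

32.3012


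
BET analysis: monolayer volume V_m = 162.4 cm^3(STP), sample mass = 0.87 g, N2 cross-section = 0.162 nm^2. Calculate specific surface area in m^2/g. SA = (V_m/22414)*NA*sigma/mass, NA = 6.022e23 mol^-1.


Number of moles in monolayer = V_m / 22414 = 162.4 / 22414 = 0.00724547
Number of molecules = moles * NA = 0.00724547 * 6.022e23
SA = molecules * sigma / mass
SA = (162.4 / 22414) * 6.022e23 * 0.162e-18 / 0.87
SA = 812.5 m^2/g

812.5


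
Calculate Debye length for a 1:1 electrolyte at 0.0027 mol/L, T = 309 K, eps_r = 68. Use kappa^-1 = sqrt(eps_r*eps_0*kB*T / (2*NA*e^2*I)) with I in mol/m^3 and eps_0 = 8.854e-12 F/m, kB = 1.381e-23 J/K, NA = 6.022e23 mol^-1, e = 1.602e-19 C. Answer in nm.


Ionic strength I = 0.0027 * 1^2 * 1000 = 2.7 mol/m^3
kappa^-1 = sqrt(68 * 8.854e-12 * 1.381e-23 * 309 / (2 * 6.022e23 * (1.602e-19)^2 * 2.7))
kappa^-1 = 5.548 nm

5.548


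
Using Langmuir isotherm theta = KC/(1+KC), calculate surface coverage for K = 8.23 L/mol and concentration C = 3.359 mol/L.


Langmuir isotherm: theta = K*C / (1 + K*C)
K*C = 8.23 * 3.359 = 27.64457
theta = 27.64457 / (1 + 27.64457) = 27.64457 / 28.64457
theta = 0.9651

0.9651


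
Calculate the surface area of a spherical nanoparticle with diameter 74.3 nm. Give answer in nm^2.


Radius r = 74.3/2 = 37.15 nm
Surface area SA = 4 * pi * r^2
SA = 4 * pi * (37.15)^2
SA = 17343.13 nm^2

17343.13


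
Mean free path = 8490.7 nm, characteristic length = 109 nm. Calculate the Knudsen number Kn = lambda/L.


Knudsen number Kn = lambda / L
Kn = 8490.7 / 109
Kn = 77.8963

77.8963


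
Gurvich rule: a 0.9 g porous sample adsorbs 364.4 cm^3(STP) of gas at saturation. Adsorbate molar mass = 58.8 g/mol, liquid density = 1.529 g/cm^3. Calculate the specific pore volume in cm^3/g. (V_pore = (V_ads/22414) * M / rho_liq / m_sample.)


Moles adsorbed n = V_ads / 22414 = 364.4 / 22414 = 1.625770e-02 mol
Liquid volume V_liq = n * M / rho_liq = 1.625770e-02 * 58.8 / 1.529 = 0.62521 cm^3
Specific pore volume V_pore = V_liq / m_sample = 0.62521 / 0.9
V_pore = 0.6947 cm^3/g

0.6947


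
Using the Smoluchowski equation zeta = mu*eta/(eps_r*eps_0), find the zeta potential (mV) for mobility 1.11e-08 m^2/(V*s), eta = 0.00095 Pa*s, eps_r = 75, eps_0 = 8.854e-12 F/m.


Smoluchowski equation: zeta = mu * eta / (eps_r * eps_0)
zeta = 1.11e-08 * 0.00095 / (75 * 8.854e-12)
zeta = 0.01588 V = 15.88 mV

15.88


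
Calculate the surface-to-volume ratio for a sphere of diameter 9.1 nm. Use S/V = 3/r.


Radius r = 9.1/2 = 4.55 nm
S/V = 3 / r = 3 / 4.55
S/V = 0.6593 nm^-1

0.6593


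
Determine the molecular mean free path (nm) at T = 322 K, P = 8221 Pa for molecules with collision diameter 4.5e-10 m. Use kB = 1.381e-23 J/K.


Mean free path: lambda = kB*T / (sqrt(2) * pi * d^2 * P)
lambda = 1.381e-23 * 322 / (sqrt(2) * pi * (4.5e-10)^2 * 8221)
lambda = 6.01222e-07 m
lambda = 601.22 nm

601.22


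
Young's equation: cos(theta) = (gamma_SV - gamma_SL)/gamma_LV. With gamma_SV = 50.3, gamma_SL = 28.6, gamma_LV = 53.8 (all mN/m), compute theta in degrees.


cos(theta) = (gamma_SV - gamma_SL) / gamma_LV
cos(theta) = (50.3 - 28.6) / 53.8
cos(theta) = 0.403346
theta = arccos(0.403346) = 66.21 degrees

66.21


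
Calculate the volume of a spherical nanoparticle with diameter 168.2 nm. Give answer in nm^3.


Radius r = 168.2/2 = 84.1 nm
Volume V = (4/3) * pi * r^3
V = (4/3) * pi * (84.1)^3
V = 2491590.1 nm^3

2491590.1


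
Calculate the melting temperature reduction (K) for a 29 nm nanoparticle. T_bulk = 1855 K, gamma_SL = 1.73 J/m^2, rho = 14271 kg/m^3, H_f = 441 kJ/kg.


Radius R = 29/2 = 14.5 nm = 1.45e-08 m
Convert H_f = 441 kJ/kg = 441000 J/kg
dT = 2 * gamma_SL * T_bulk / (rho * H_f * R)
dT = 2 * 1.73 * 1855 / (14271 * 441000 * 1.45e-08)
dT = 70.3 K

70.3


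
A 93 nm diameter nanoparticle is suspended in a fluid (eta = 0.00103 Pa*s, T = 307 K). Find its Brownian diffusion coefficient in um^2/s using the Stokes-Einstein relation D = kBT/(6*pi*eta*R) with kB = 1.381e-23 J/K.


Radius R = 93/2 = 46.5 nm = 4.65e-08 m
D = kB*T / (6*pi*eta*R)
D = 1.381e-23 * 307 / (6 * pi * 0.00103 * 4.65e-08)
D = 4.69614e-12 m^2/s = 4.696 um^2/s

4.696


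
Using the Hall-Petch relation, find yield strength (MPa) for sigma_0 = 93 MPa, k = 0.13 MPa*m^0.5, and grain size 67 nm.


d = 67 nm = 6.7e-08 m
sqrt(d) = 0.0002588436
Hall-Petch contribution = k / sqrt(d) = 0.13 / 0.0002588436 = 502.2 MPa
sigma = sigma_0 + k/sqrt(d) = 93 + 502.2 = 595.2 MPa

595.2


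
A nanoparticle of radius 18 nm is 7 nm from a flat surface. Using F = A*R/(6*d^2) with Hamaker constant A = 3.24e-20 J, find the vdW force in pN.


Convert to SI: R = 18 nm = 1.8e-08 m, d = 7 nm = 7e-09 m
F = A * R / (6 * d^2)
F = 3.24e-20 * 1.8e-08 / (6 * (7e-09)^2)
F = 1.98367e-12 N = 1.984 pN

1.984


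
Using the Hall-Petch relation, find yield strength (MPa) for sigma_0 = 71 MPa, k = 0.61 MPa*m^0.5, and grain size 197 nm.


d = 197 nm = 1.97e-07 m
sqrt(d) = 0.0004438468
Hall-Petch contribution = k / sqrt(d) = 0.61 / 0.0004438468 = 1374.3 MPa
sigma = sigma_0 + k/sqrt(d) = 71 + 1374.3 = 1445.3 MPa

1445.3


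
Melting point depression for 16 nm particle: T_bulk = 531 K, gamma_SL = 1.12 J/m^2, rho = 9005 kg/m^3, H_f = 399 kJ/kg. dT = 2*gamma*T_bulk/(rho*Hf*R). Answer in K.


Radius R = 16/2 = 8 nm = 8e-09 m
Convert H_f = 399 kJ/kg = 399000 J/kg
dT = 2 * gamma_SL * T_bulk / (rho * H_f * R)
dT = 2 * 1.12 * 531 / (9005 * 399000 * 8e-09)
dT = 41.4 K

41.4


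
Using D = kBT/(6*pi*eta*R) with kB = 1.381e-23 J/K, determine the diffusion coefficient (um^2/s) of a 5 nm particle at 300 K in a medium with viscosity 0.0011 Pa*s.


Radius R = 5/2 = 2.5 nm = 2.5e-09 m
D = kB*T / (6*pi*eta*R)
D = 1.381e-23 * 300 / (6 * pi * 0.0011 * 2.5e-09)
D = 7.99247e-11 m^2/s = 79.925 um^2/s

79.925


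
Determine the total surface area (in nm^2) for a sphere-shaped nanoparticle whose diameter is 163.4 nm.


Radius r = 163.4/2 = 81.7 nm
Surface area SA = 4 * pi * r^2
SA = 4 * pi * (81.7)^2
SA = 83879.14 nm^2

83879.14


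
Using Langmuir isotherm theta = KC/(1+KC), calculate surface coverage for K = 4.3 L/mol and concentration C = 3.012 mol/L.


Langmuir isotherm: theta = K*C / (1 + K*C)
K*C = 4.3 * 3.012 = 12.9516
theta = 12.9516 / (1 + 12.9516) = 12.9516 / 13.9516
theta = 0.9283

0.9283


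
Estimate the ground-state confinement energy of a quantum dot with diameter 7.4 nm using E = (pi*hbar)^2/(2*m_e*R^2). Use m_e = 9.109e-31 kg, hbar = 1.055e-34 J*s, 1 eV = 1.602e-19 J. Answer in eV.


Radius R = 7.4/2 = 3.7 nm = 3.7e-09 m
E = (pi * 1.055e-34)^2 / (2 * 9.109e-31 * (3.7e-09)^2)
E(J) = 4.40454e-21
E = E(J) / 1.602e-19 = 0.0275 eV

0.0275


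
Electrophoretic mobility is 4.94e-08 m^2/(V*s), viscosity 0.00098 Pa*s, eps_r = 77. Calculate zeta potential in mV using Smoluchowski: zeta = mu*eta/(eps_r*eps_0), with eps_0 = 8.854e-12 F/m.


Smoluchowski equation: zeta = mu * eta / (eps_r * eps_0)
zeta = 4.94e-08 * 0.00098 / (77 * 8.854e-12)
zeta = 0.071011 V = 71.01 mV

71.01


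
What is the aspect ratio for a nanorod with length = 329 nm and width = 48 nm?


Aspect ratio AR = length / diameter
AR = 329 / 48
AR = 6.85

6.85


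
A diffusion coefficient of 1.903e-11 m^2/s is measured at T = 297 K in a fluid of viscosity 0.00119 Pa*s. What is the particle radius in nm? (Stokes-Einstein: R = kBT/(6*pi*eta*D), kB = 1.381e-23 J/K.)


Stokes-Einstein: R = kB*T / (6*pi*eta*D)
R = 1.381e-23 * 297 / (6 * pi * 0.00119 * 1.903e-11)
R = 9.60867e-09 m = 9.61 nm

9.61


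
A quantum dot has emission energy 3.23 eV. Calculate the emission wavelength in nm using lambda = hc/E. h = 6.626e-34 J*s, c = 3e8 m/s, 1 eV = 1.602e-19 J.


Convert energy: E = 3.23 eV = 3.23 * 1.602e-19 = 5.17446e-19 J
lambda = h*c / E = 6.626e-34 * 3e8 / 5.17446e-19
lambda = 3.84156e-07 m = 384.2 nm

384.2


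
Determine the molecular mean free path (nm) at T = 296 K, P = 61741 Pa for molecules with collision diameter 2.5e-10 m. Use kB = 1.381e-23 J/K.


Mean free path: lambda = kB*T / (sqrt(2) * pi * d^2 * P)
lambda = 1.381e-23 * 296 / (sqrt(2) * pi * (2.5e-10)^2 * 61741)
lambda = 2.38433e-07 m
lambda = 238.43 nm

238.43


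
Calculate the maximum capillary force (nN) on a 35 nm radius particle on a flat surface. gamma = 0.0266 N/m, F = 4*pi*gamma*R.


Convert radius: R = 35 nm = 3.5e-08 m
F = 4 * pi * gamma * R
F = 4 * pi * 0.0266 * 3.5e-08
F = 1.16993e-08 N = 11.6993 nN

11.6993


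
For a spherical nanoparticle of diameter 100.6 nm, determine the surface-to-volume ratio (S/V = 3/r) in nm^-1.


Radius r = 100.6/2 = 50.3 nm
S/V = 3 / r = 3 / 50.3
S/V = 0.0596 nm^-1

0.0596


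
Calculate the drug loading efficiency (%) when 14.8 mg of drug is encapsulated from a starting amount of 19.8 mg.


Drug loading efficiency = (drug loaded / drug initial) * 100
DLE = 14.8 / 19.8 * 100
DLE = 0.7475 * 100
DLE = 74.75%

74.75


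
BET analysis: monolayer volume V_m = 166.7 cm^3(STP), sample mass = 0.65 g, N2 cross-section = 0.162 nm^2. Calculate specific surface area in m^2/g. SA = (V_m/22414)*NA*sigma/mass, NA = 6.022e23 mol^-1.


Number of moles in monolayer = V_m / 22414 = 166.7 / 22414 = 0.00743732
Number of molecules = moles * NA = 0.00743732 * 6.022e23
SA = molecules * sigma / mass
SA = (166.7 / 22414) * 6.022e23 * 0.162e-18 / 0.65
SA = 1116.2 m^2/g

1116.2


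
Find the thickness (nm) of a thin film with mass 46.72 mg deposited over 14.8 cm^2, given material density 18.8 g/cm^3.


Convert: m = 46.72 mg = 4.6720e-05 kg, A = 14.8 cm^2 = 1.4800e-03 m^2, rho = 18.8 g/cm^3 = 18800 kg/m^3
t = m / (A * rho)
t = 4.6720e-05 / (1.4800e-03 * 18800)
t = 1.6791e-06 m = 1679.1 nm

1679.1


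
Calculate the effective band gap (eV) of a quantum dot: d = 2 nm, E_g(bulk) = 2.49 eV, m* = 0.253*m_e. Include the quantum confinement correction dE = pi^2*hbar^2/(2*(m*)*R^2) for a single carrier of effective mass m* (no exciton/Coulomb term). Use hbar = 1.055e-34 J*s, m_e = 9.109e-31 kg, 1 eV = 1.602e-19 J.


Radius R = 2/2 nm = 1e-09 m
Confinement energy dE = pi^2 * hbar^2 / (2 * m_eff * m_e * R^2)
dE = pi^2 * (1.055e-34)^2 / (2 * 0.253 * 9.109e-31 * (1e-09)^2) J, divided by 1.602e-19 J/eV
dE = 1.4877 eV
Total band gap = E_g(bulk) + dE = 2.49 + 1.4877 = 3.9777 eV

3.9777


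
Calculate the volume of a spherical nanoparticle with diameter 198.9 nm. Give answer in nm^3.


Radius r = 198.9/2 = 99.45 nm
Volume V = (4/3) * pi * r^3
V = (4/3) * pi * (99.45)^3
V = 4120054.6 nm^3

4120054.6


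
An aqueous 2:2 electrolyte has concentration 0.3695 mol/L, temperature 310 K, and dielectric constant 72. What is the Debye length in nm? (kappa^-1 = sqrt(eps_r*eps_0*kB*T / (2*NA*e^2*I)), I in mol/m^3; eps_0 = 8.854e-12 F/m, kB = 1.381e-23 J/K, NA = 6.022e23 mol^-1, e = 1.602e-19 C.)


Ionic strength I = 0.3695 * 2^2 * 1000 = 1478 mol/m^3
kappa^-1 = sqrt(72 * 8.854e-12 * 1.381e-23 * 310 / (2 * 6.022e23 * (1.602e-19)^2 * 1478))
kappa^-1 = 0.244 nm

0.244


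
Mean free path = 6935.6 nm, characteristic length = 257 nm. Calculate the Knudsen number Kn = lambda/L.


Knudsen number Kn = lambda / L
Kn = 6935.6 / 257
Kn = 26.9868

26.9868


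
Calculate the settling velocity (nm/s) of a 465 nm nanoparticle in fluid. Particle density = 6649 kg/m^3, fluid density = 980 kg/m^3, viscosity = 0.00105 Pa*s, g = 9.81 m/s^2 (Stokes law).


Radius R = 465/2 nm = 2.325e-07 m
Density difference = 6649 - 980 = 5669 kg/m^3
v = 2 * R^2 * (rho_p - rho_f) * g / (9 * eta)
v = 2 * (2.325e-07)^2 * 5669 * 9.81 / (9 * 0.00105)
v = 6.36238e-07 m/s = 636.2379 nm/s

636.2379


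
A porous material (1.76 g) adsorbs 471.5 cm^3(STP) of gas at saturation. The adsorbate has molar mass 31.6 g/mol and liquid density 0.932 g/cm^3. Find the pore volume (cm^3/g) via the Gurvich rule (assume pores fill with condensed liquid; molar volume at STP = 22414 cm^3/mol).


Moles adsorbed n = V_ads / 22414 = 471.5 / 22414 = 2.103596e-02 mol
Liquid volume V_liq = n * M / rho_liq = 2.103596e-02 * 31.6 / 0.932 = 0.71324 cm^3
Specific pore volume V_pore = V_liq / m_sample = 0.71324 / 1.76
V_pore = 0.4052 cm^3/g

0.4052


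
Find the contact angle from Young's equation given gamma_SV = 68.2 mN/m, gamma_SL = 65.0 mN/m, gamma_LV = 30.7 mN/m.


cos(theta) = (gamma_SV - gamma_SL) / gamma_LV
cos(theta) = (68.2 - 65.0) / 30.7
cos(theta) = 0.104235
theta = arccos(0.104235) = 84.02 degrees

84.02


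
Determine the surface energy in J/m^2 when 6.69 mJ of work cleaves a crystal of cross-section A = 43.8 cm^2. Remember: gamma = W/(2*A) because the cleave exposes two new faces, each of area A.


Convert: A = 43.8 cm^2 = 0.00438 m^2, W = 6.69 mJ = 0.00669 J
Cleaving exposes two faces of area A, so total new surface = 2*A and gamma = W / (2*A)
gamma = 0.00669 / (2 * 0.00438)
gamma = 0.764 J/m^2

0.764


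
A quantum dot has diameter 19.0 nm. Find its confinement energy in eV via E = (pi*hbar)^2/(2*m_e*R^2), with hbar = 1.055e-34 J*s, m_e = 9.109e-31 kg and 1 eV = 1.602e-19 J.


Radius R = 19.0/2 = 9.5 nm = 9.5e-09 m
E = (pi * 1.055e-34)^2 / (2 * 9.109e-31 * (9.5e-09)^2)
E(J) = 6.68124e-22
E = E(J) / 1.602e-19 = 0.0042 eV

0.0042


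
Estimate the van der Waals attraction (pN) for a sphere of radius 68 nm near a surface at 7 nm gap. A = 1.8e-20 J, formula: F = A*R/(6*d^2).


Convert to SI: R = 68 nm = 6.8e-08 m, d = 7 nm = 7e-09 m
F = A * R / (6 * d^2)
F = 1.8e-20 * 6.8e-08 / (6 * (7e-09)^2)
F = 4.16327e-12 N = 4.163 pN

4.163


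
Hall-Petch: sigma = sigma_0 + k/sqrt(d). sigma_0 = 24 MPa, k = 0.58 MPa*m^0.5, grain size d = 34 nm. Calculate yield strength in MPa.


d = 34 nm = 3.4e-08 m
sqrt(d) = 0.0001843909
Hall-Petch contribution = k / sqrt(d) = 0.58 / 0.0001843909 = 3145.5 MPa
sigma = sigma_0 + k/sqrt(d) = 24 + 3145.5 = 3169.5 MPa

3169.5


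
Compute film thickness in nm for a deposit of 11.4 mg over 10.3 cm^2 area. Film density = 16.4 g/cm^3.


Convert: m = 11.4 mg = 1.1400e-05 kg, A = 10.3 cm^2 = 1.0300e-03 m^2, rho = 16.4 g/cm^3 = 16400 kg/m^3
t = m / (A * rho)
t = 1.1400e-05 / (1.0300e-03 * 16400)
t = 6.7488e-07 m = 674.9 nm

674.9


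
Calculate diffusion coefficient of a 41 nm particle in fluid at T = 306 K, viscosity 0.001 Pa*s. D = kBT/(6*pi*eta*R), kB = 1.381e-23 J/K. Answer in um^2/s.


Radius R = 41/2 = 20.5 nm = 2.05e-08 m
D = kB*T / (6*pi*eta*R)
D = 1.381e-23 * 306 / (6 * pi * 0.001 * 2.05e-08)
D = 1.0936e-11 m^2/s = 10.936 um^2/s

10.936


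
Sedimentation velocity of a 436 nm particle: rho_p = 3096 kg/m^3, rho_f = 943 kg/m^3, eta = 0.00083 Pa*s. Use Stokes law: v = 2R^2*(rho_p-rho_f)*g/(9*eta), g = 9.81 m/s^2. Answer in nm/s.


Radius R = 436/2 nm = 2.18e-07 m
Density difference = 3096 - 943 = 2153 kg/m^3
v = 2 * R^2 * (rho_p - rho_f) * g / (9 * eta)
v = 2 * (2.18e-07)^2 * 2153 * 9.81 / (9 * 0.00083)
v = 2.68742e-07 m/s = 268.7419 nm/s

268.7419


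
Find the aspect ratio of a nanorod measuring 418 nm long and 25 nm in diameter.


Aspect ratio AR = length / diameter
AR = 418 / 25
AR = 16.72

16.72


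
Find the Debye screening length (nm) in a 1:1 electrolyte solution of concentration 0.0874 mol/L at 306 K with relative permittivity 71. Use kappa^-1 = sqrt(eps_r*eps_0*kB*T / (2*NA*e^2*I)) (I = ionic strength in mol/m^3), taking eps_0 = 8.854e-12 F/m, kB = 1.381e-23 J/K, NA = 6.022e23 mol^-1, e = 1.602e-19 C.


Ionic strength I = 0.0874 * 1^2 * 1000 = 87.4 mol/m^3
kappa^-1 = sqrt(71 * 8.854e-12 * 1.381e-23 * 306 / (2 * 6.022e23 * (1.602e-19)^2 * 87.4))
kappa^-1 = 0.992 nm

0.992


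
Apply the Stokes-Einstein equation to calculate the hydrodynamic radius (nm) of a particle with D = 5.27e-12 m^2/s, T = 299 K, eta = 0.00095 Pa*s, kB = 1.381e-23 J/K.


Stokes-Einstein: R = kB*T / (6*pi*eta*D)
R = 1.381e-23 * 299 / (6 * pi * 0.00095 * 5.27e-12)
R = 4.37552e-08 m = 43.76 nm

43.76


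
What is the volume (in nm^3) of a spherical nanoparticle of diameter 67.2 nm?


Radius r = 67.2/2 = 33.6 nm
Volume V = (4/3) * pi * r^3
V = (4/3) * pi * (33.6)^3
V = 158893.61 nm^3

158893.61


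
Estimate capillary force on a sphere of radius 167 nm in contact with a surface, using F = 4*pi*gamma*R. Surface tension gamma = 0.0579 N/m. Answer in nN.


Convert radius: R = 167 nm = 1.67e-07 m
F = 4 * pi * gamma * R
F = 4 * pi * 0.0579 * 1.67e-07
F = 1.21508e-07 N = 121.508 nN

121.508


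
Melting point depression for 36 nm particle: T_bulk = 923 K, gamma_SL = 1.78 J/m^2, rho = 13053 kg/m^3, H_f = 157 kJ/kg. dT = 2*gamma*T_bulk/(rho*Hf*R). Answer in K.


Radius R = 36/2 = 18 nm = 1.8e-08 m
Convert H_f = 157 kJ/kg = 157000 J/kg
dT = 2 * gamma_SL * T_bulk / (rho * H_f * R)
dT = 2 * 1.78 * 923 / (13053 * 157000 * 1.8e-08)
dT = 89.1 K

89.1


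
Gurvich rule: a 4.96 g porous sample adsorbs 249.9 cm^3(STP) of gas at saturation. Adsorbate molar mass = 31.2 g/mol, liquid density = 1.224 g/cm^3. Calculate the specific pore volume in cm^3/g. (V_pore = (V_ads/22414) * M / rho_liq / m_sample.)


Moles adsorbed n = V_ads / 22414 = 249.9 / 22414 = 1.114928e-02 mol
Liquid volume V_liq = n * M / rho_liq = 1.114928e-02 * 31.2 / 1.224 = 0.28420 cm^3
Specific pore volume V_pore = V_liq / m_sample = 0.28420 / 4.96
V_pore = 0.0573 cm^3/g

0.0573


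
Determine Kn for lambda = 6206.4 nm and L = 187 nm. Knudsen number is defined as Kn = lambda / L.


Knudsen number Kn = lambda / L
Kn = 6206.4 / 187
Kn = 33.1893

33.1893


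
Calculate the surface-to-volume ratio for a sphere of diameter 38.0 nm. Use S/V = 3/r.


Radius r = 38.0/2 = 19 nm
S/V = 3 / r = 3 / 19
S/V = 0.1579 nm^-1

0.1579


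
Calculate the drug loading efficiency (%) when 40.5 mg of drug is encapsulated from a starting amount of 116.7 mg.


Drug loading efficiency = (drug loaded / drug initial) * 100
DLE = 40.5 / 116.7 * 100
DLE = 0.347 * 100
DLE = 34.7%

34.7


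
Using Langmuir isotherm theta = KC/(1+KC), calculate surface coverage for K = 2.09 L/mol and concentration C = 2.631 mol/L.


Langmuir isotherm: theta = K*C / (1 + K*C)
K*C = 2.09 * 2.631 = 5.49879
theta = 5.49879 / (1 + 5.49879) = 5.49879 / 6.49879
theta = 0.8461

0.8461


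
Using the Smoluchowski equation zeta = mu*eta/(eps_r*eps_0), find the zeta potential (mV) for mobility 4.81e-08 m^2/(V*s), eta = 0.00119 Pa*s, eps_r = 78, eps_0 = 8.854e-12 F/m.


Smoluchowski equation: zeta = mu * eta / (eps_r * eps_0)
zeta = 4.81e-08 * 0.00119 / (78 * 8.854e-12)
zeta = 0.082882 V = 82.88 mV

82.88


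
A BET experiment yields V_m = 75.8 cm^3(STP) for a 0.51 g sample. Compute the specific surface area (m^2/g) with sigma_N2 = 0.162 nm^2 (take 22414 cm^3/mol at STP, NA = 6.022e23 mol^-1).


Number of moles in monolayer = V_m / 22414 = 75.8 / 22414 = 0.00338181
Number of molecules = moles * NA = 0.00338181 * 6.022e23
SA = molecules * sigma / mass
SA = (75.8 / 22414) * 6.022e23 * 0.162e-18 / 0.51
SA = 646.9 m^2/g

646.9


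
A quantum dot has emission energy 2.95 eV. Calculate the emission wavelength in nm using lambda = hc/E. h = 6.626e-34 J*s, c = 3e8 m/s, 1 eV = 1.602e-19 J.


Convert energy: E = 2.95 eV = 2.95 * 1.602e-19 = 4.7259e-19 J
lambda = h*c / E = 6.626e-34 * 3e8 / 4.7259e-19
lambda = 4.20618e-07 m = 420.6 nm

420.6


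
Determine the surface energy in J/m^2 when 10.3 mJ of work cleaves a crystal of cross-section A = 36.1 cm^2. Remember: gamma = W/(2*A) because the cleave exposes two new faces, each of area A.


Convert: A = 36.1 cm^2 = 0.00361 m^2, W = 10.3 mJ = 0.0103 J
Cleaving exposes two faces of area A, so total new surface = 2*A and gamma = W / (2*A)
gamma = 0.0103 / (2 * 0.00361)
gamma = 1.427 J/m^2

1.427


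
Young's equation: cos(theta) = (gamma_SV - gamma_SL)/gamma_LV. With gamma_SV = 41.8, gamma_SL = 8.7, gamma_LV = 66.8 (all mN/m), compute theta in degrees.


cos(theta) = (gamma_SV - gamma_SL) / gamma_LV
cos(theta) = (41.8 - 8.7) / 66.8
cos(theta) = 0.495509
theta = arccos(0.495509) = 60.3 degrees

60.3


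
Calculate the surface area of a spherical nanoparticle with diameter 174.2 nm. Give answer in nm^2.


Radius r = 174.2/2 = 87.1 nm
Surface area SA = 4 * pi * r^2
SA = 4 * pi * (87.1)^2
SA = 95333.64 nm^2

95333.64


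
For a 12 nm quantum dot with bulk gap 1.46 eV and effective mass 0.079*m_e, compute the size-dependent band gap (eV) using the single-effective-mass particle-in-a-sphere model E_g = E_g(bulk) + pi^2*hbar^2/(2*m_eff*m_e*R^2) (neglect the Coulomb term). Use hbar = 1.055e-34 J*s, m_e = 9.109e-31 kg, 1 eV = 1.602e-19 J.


Radius R = 12/2 nm = 6e-09 m
Confinement energy dE = pi^2 * hbar^2 / (2 * m_eff * m_e * R^2)
dE = pi^2 * (1.055e-34)^2 / (2 * 0.079 * 9.109e-31 * (6e-09)^2) J, divided by 1.602e-19 J/eV
dE = 0.1323 eV
Total band gap = E_g(bulk) + dE = 1.46 + 0.1323 = 1.5923 eV

1.5923


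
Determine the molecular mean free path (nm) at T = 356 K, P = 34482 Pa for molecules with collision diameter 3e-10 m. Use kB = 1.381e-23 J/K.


Mean free path: lambda = kB*T / (sqrt(2) * pi * d^2 * P)
lambda = 1.381e-23 * 356 / (sqrt(2) * pi * (3e-10)^2 * 34482)
lambda = 3.56569e-07 m
lambda = 356.57 nm

356.57


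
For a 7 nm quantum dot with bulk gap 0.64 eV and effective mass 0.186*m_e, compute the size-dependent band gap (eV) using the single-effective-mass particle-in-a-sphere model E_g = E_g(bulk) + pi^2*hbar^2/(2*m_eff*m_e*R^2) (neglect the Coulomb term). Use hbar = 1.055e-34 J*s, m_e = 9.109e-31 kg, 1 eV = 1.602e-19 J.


Radius R = 7/2 nm = 3.5e-09 m
Confinement energy dE = pi^2 * hbar^2 / (2 * m_eff * m_e * R^2)
dE = pi^2 * (1.055e-34)^2 / (2 * 0.186 * 9.109e-31 * (3.5e-09)^2) J, divided by 1.602e-19 J/eV
dE = 0.1652 eV
Total band gap = E_g(bulk) + dE = 0.64 + 0.1652 = 0.8052 eV

0.8052


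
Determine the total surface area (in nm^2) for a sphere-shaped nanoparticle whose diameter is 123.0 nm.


Radius r = 123.0/2 = 61.5 nm
Surface area SA = 4 * pi * r^2
SA = 4 * pi * (61.5)^2
SA = 47529.16 nm^2

47529.16


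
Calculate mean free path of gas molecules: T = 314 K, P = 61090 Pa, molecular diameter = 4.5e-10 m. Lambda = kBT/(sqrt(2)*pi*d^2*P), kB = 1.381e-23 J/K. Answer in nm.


Mean free path: lambda = kB*T / (sqrt(2) * pi * d^2 * P)
lambda = 1.381e-23 * 314 / (sqrt(2) * pi * (4.5e-10)^2 * 61090)
lambda = 7.88975e-08 m
lambda = 78.9 nm

78.9


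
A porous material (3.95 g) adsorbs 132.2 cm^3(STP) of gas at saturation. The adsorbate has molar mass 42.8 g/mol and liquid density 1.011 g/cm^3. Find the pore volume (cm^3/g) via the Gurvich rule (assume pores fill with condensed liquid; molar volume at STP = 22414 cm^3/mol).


Moles adsorbed n = V_ads / 22414 = 132.2 / 22414 = 5.898099e-03 mol
Liquid volume V_liq = n * M / rho_liq = 5.898099e-03 * 42.8 / 1.011 = 0.24969 cm^3
Specific pore volume V_pore = V_liq / m_sample = 0.24969 / 3.95
V_pore = 0.0632 cm^3/g

0.0632


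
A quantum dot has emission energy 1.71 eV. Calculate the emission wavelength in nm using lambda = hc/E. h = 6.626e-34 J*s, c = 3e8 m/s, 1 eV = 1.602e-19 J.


Convert energy: E = 1.71 eV = 1.71 * 1.602e-19 = 2.73942e-19 J
lambda = h*c / E = 6.626e-34 * 3e8 / 2.73942e-19
lambda = 7.25628e-07 m = 725.6 nm

725.6


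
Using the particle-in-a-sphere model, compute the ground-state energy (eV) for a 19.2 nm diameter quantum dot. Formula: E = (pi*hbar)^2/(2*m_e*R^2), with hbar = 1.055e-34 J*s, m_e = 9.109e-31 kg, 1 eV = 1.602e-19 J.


Radius R = 19.2/2 = 9.6 nm = 9.6e-09 m
E = (pi * 1.055e-34)^2 / (2 * 9.109e-31 * (9.6e-09)^2)
E(J) = 6.54277e-22
E = E(J) / 1.602e-19 = 0.0041 eV

0.0041


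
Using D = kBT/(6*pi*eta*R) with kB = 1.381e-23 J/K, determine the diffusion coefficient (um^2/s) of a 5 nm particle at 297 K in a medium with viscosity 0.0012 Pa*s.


Radius R = 5/2 = 2.5 nm = 2.5e-09 m
D = kB*T / (6*pi*eta*R)
D = 1.381e-23 * 297 / (6 * pi * 0.0012 * 2.5e-09)
D = 7.25317e-11 m^2/s = 72.532 um^2/s

72.532


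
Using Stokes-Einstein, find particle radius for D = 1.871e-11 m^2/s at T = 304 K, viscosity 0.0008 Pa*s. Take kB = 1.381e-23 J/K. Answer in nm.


Stokes-Einstein: R = kB*T / (6*pi*eta*D)
R = 1.381e-23 * 304 / (6 * pi * 0.0008 * 1.871e-11)
R = 1.488e-08 m = 14.88 nm

14.88


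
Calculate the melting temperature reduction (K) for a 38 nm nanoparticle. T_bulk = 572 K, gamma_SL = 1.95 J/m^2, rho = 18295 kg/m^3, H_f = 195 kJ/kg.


Radius R = 38/2 = 19 nm = 1.9e-08 m
Convert H_f = 195 kJ/kg = 195000 J/kg
dT = 2 * gamma_SL * T_bulk / (rho * H_f * R)
dT = 2 * 1.95 * 572 / (18295 * 195000 * 1.9e-08)
dT = 32.9 K

32.9


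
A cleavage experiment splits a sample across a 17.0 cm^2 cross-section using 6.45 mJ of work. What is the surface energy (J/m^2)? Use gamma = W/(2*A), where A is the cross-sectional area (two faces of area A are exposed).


Convert: A = 17.0 cm^2 = 0.0017 m^2, W = 6.45 mJ = 0.00645 J
Cleaving exposes two faces of area A, so total new surface = 2*A and gamma = W / (2*A)
gamma = 0.00645 / (2 * 0.0017)
gamma = 1.897 J/m^2

1.897


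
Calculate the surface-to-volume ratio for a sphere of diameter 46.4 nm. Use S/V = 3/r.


Radius r = 46.4/2 = 23.2 nm
S/V = 3 / r = 3 / 23.2
S/V = 0.1293 nm^-1

0.1293


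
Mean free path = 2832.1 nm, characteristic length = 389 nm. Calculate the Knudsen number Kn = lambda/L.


Knudsen number Kn = lambda / L
Kn = 2832.1 / 389
Kn = 7.2805

7.2805


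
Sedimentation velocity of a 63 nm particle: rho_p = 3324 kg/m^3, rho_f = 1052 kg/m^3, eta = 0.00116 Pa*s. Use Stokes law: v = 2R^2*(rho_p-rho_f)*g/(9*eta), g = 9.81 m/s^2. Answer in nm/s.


Radius R = 63/2 nm = 3.15e-08 m
Density difference = 3324 - 1052 = 2272 kg/m^3
v = 2 * R^2 * (rho_p - rho_f) * g / (9 * eta)
v = 2 * (3.15e-08)^2 * 2272 * 9.81 / (9 * 0.00116)
v = 4.2367e-09 m/s = 4.2367 nm/s

4.2367


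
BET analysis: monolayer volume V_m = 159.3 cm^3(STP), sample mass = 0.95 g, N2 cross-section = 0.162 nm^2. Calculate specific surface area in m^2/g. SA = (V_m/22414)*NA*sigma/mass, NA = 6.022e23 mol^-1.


Number of moles in monolayer = V_m / 22414 = 159.3 / 22414 = 0.00710717
Number of molecules = moles * NA = 0.00710717 * 6.022e23
SA = molecules * sigma / mass
SA = (159.3 / 22414) * 6.022e23 * 0.162e-18 / 0.95
SA = 729.8 m^2/g

729.8


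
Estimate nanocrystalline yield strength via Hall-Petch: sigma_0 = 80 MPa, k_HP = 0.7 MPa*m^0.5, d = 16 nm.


d = 16 nm = 1.6e-08 m
sqrt(d) = 0.0001264911
Hall-Petch contribution = k / sqrt(d) = 0.7 / 0.0001264911 = 5534.0 MPa
sigma = sigma_0 + k/sqrt(d) = 80 + 5534.0 = 5614.0 MPa

5614.0


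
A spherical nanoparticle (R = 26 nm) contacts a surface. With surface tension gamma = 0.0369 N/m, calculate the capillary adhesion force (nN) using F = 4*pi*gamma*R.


Convert radius: R = 26 nm = 2.6e-08 m
F = 4 * pi * gamma * R
F = 4 * pi * 0.0369 * 2.6e-08
F = 1.20562e-08 N = 12.0562 nN

12.0562


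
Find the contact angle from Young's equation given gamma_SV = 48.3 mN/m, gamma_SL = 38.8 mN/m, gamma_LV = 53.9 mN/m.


cos(theta) = (gamma_SV - gamma_SL) / gamma_LV
cos(theta) = (48.3 - 38.8) / 53.9
cos(theta) = 0.176252
theta = arccos(0.176252) = 79.85 degrees

79.85


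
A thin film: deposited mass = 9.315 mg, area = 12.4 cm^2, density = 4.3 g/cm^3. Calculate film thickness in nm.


Convert: m = 9.315 mg = 9.3150e-06 kg, A = 12.4 cm^2 = 1.2400e-03 m^2, rho = 4.3 g/cm^3 = 4300 kg/m^3
t = m / (A * rho)
t = 9.3150e-06 / (1.2400e-03 * 4300)
t = 1.7470e-06 m = 1747.0 nm

1747.0


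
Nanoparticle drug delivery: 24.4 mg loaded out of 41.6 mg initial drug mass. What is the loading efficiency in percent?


Drug loading efficiency = (drug loaded / drug initial) * 100
DLE = 24.4 / 41.6 * 100
DLE = 0.5865 * 100
DLE = 58.65%

58.65


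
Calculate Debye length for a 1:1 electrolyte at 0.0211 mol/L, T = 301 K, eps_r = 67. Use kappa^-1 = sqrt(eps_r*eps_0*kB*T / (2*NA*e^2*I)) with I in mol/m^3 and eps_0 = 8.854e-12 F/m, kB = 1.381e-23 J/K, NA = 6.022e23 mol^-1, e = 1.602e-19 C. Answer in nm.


Ionic strength I = 0.0211 * 1^2 * 1000 = 21.1 mol/m^3
kappa^-1 = sqrt(67 * 8.854e-12 * 1.381e-23 * 301 / (2 * 6.022e23 * (1.602e-19)^2 * 21.1))
kappa^-1 = 1.944 nm

1.944


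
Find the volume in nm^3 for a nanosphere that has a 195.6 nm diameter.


Radius r = 195.6/2 = 97.8 nm
Volume V = (4/3) * pi * r^3
V = (4/3) * pi * (97.8)^3
V = 3918367.57 nm^3

3918367.57


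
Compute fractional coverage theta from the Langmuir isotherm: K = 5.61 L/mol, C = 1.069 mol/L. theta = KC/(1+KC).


Langmuir isotherm: theta = K*C / (1 + K*C)
K*C = 5.61 * 1.069 = 5.99709
theta = 5.99709 / (1 + 5.99709) = 5.99709 / 6.99709
theta = 0.8571

0.8571


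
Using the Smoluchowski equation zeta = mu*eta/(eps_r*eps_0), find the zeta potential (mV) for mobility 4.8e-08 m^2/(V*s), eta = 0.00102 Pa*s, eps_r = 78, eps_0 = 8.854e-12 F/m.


Smoluchowski equation: zeta = mu * eta / (eps_r * eps_0)
zeta = 4.8e-08 * 0.00102 / (78 * 8.854e-12)
zeta = 0.070894 V = 70.89 mV

70.89


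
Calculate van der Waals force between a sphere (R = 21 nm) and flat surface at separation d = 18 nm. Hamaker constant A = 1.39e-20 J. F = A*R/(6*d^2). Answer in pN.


Convert to SI: R = 21 nm = 2.1e-08 m, d = 18 nm = 1.8e-08 m
F = A * R / (6 * d^2)
F = 1.39e-20 * 2.1e-08 / (6 * (1.8e-08)^2)
F = 1.50154e-13 N = 0.15 pN

0.15


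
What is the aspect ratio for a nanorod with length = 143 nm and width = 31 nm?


Aspect ratio AR = length / diameter
AR = 143 / 31
AR = 4.61

4.61


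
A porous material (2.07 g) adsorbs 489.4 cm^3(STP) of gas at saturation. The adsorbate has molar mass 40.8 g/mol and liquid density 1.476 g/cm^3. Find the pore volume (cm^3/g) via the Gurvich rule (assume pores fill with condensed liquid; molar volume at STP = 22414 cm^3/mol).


Moles adsorbed n = V_ads / 22414 = 489.4 / 22414 = 2.183457e-02 mol
Liquid volume V_liq = n * M / rho_liq = 2.183457e-02 * 40.8 / 1.476 = 0.60356 cm^3
Specific pore volume V_pore = V_liq / m_sample = 0.60356 / 2.07
V_pore = 0.2916 cm^3/g

0.2916


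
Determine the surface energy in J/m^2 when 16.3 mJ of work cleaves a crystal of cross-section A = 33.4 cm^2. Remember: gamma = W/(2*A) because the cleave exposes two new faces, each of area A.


Convert: A = 33.4 cm^2 = 0.00334 m^2, W = 16.3 mJ = 0.0163 J
Cleaving exposes two faces of area A, so total new surface = 2*A and gamma = W / (2*A)
gamma = 0.0163 / (2 * 0.00334)
gamma = 2.44 J/m^2

2.44


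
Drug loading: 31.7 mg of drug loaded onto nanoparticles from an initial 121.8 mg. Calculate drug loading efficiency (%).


Drug loading efficiency = (drug loaded / drug initial) * 100
DLE = 31.7 / 121.8 * 100
DLE = 0.2603 * 100
DLE = 26.03%

26.03


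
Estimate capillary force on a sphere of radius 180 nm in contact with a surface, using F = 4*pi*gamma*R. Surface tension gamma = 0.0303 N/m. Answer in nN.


Convert radius: R = 180 nm = 1.8e-07 m
F = 4 * pi * gamma * R
F = 4 * pi * 0.0303 * 1.8e-07
F = 6.8537e-08 N = 68.537 nN

68.537


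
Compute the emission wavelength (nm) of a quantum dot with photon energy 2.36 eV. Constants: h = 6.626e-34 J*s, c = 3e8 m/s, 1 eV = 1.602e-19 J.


Convert energy: E = 2.36 eV = 2.36 * 1.602e-19 = 3.78072e-19 J
lambda = h*c / E = 6.626e-34 * 3e8 / 3.78072e-19
lambda = 5.25773e-07 m = 525.8 nm

525.8


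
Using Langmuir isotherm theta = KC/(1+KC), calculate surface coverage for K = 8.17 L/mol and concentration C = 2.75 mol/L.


Langmuir isotherm: theta = K*C / (1 + K*C)
K*C = 8.17 * 2.75 = 22.4675
theta = 22.4675 / (1 + 22.4675) = 22.4675 / 23.4675
theta = 0.9574

0.9574


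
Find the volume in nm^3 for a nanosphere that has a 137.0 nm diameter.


Radius r = 137.0/2 = 68.5 nm
Volume V = (4/3) * pi * r^3
V = (4/3) * pi * (68.5)^3
V = 1346357.28 nm^3

1346357.28


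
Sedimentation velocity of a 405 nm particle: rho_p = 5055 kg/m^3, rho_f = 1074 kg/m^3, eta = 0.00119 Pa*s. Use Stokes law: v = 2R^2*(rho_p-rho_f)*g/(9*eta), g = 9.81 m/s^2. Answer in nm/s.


Radius R = 405/2 nm = 2.025e-07 m
Density difference = 5055 - 1074 = 3981 kg/m^3
v = 2 * R^2 * (rho_p - rho_f) * g / (9 * eta)
v = 2 * (2.025e-07)^2 * 3981 * 9.81 / (9 * 0.00119)
v = 2.99055e-07 m/s = 299.0555 nm/s

299.0555


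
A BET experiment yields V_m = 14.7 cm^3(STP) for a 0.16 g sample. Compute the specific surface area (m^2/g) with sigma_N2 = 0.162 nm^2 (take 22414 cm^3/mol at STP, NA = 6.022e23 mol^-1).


Number of moles in monolayer = V_m / 22414 = 14.7 / 22414 = 0.00065584
Number of molecules = moles * NA = 0.00065584 * 6.022e23
SA = molecules * sigma / mass
SA = (14.7 / 22414) * 6.022e23 * 0.162e-18 / 0.16
SA = 399.9 m^2/g

399.9


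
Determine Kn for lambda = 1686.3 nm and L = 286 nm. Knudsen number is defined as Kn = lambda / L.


Knudsen number Kn = lambda / L
Kn = 1686.3 / 286
Kn = 5.8962

5.8962


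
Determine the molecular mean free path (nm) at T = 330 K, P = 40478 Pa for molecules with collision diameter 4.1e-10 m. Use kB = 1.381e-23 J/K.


Mean free path: lambda = kB*T / (sqrt(2) * pi * d^2 * P)
lambda = 1.381e-23 * 330 / (sqrt(2) * pi * (4.1e-10)^2 * 40478)
lambda = 1.5075e-07 m
lambda = 150.75 nm

150.75


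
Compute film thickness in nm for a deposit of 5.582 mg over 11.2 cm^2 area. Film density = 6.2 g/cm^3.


Convert: m = 5.582 mg = 5.5820e-06 kg, A = 11.2 cm^2 = 1.1200e-03 m^2, rho = 6.2 g/cm^3 = 6200 kg/m^3
t = m / (A * rho)
t = 5.5820e-06 / (1.1200e-03 * 6200)
t = 8.0386e-07 m = 803.9 nm

803.9


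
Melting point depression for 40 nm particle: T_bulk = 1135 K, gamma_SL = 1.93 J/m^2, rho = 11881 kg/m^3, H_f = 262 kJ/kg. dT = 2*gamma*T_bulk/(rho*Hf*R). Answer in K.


Radius R = 40/2 = 20 nm = 2e-08 m
Convert H_f = 262 kJ/kg = 262000 J/kg
dT = 2 * gamma_SL * T_bulk / (rho * H_f * R)
dT = 2 * 1.93 * 1135 / (11881 * 262000 * 2e-08)
dT = 70.4 K

70.4


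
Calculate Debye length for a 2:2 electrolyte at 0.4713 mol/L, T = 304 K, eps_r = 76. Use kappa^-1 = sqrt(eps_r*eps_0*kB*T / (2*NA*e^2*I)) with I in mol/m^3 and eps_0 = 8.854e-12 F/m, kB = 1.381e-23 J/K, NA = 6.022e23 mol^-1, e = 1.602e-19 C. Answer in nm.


Ionic strength I = 0.4713 * 2^2 * 1000 = 1885.2 mol/m^3
kappa^-1 = sqrt(76 * 8.854e-12 * 1.381e-23 * 304 / (2 * 6.022e23 * (1.602e-19)^2 * 1885.2))
kappa^-1 = 0.22 nm

0.22


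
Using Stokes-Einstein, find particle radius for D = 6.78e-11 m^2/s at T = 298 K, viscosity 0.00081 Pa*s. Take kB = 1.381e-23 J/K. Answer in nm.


Stokes-Einstein: R = kB*T / (6*pi*eta*D)
R = 1.381e-23 * 298 / (6 * pi * 0.00081 * 6.78e-11)
R = 3.97552e-09 m = 3.98 nm

3.98


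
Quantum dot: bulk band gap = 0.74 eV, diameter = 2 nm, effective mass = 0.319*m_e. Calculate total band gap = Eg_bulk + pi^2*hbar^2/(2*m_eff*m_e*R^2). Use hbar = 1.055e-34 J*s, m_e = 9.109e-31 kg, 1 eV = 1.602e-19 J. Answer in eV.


Radius R = 2/2 nm = 1e-09 m
Confinement energy dE = pi^2 * hbar^2 / (2 * m_eff * m_e * R^2)
dE = pi^2 * (1.055e-34)^2 / (2 * 0.319 * 9.109e-31 * (1e-09)^2) J, divided by 1.602e-19 J/eV
dE = 1.1799 eV
Total band gap = E_g(bulk) + dE = 0.74 + 1.1799 = 1.9199 eV

1.9199


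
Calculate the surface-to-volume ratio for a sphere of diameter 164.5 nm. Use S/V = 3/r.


Radius r = 164.5/2 = 82.25 nm
S/V = 3 / r = 3 / 82.25
S/V = 0.0365 nm^-1

0.0365


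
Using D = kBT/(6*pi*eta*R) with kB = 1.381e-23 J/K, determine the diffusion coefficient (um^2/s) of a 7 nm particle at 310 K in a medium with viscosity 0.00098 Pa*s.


Radius R = 7/2 = 3.5 nm = 3.5e-09 m
D = kB*T / (6*pi*eta*R)
D = 1.381e-23 * 310 / (6 * pi * 0.00098 * 3.5e-09)
D = 6.62156e-11 m^2/s = 66.216 um^2/s

66.216
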